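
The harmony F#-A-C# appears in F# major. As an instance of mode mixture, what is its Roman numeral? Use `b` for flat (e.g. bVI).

The root F# is the diatonic 1st degree of F# major; the borrowing shows in the chord quality. The diatonic chord on degree 1 would be F# (I), but F#–A–C# is the minor chord from F# minor. As a borrowed chord it is labeled i.

i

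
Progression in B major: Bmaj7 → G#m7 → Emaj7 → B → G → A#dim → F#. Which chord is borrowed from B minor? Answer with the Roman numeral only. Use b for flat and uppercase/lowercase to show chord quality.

bVI

B major has the diatonic set B, C#m, D#m, E, F#, G#m, A#dim. Bmaj7, G#m7, Emaj7, B, A#dim and F# are all diatonic. G (G–B–D) is not: scale degree 6 in B major carries G#m (vi). In B minor the chord on that degree is G, so here it functions as bVI, borrowed from the parallel minor.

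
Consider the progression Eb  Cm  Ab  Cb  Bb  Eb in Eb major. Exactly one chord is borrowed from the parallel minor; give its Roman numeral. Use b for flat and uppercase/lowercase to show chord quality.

bVI

Eb major has the diatonic set Eb, Fm, Gm, Ab, Bb, Cm, Ddim. Of the given chords, Eb, Cm, Ab and Bb are diatonic. Cb (Cb–Eb–Gb) is not: scale degree 6 in Eb major carries Cm (vi). In Eb minor the chord on that degree is Cb, so here it functions as bVI, borrowed from the parallel minor.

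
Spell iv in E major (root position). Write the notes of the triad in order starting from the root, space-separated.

A C E

iv is built on scale degree 4, which is A in both E major and its parallel. Stacking thirds in E minor on A gives A–C–E.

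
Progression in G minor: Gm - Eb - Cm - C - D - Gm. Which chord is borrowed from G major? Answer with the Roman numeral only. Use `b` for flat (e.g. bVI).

IV

G minor has the diatonic set Gm, Adim, Bb, Cm, D, Eb, F (with V from harmonic minor). Gm, Eb, Cm and D all belong to that set. But C (C–E–G) is foreign: the diatonic iv on degree 4 is Cm, whereas C comes from G major. It is labeled IV.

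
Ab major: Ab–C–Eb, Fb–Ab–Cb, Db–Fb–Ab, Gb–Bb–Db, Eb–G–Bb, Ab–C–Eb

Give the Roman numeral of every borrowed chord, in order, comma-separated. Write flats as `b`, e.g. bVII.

In Ab major the diatonic chords are Ab, Bbm, Cm, Db, Eb, Fm, Gdim. Ab–C–Eb = Ab and Eb–G–Bb = Eb both belong to that set. Fb–Ab–Cb doesn't fit — on degree 6 Ab major would have Fm (vi). Fb is the degree-6 chord of Ab minor, so it is the borrowed bVI. But Db–Fb–Ab is foreign: the diatonic IV on degree 4 is Db, whereas Dbm comes from Ab minor. It is labeled iv. Gb–Bb–Db is not: scale degree 7 in Ab major carries Gdim (vii°). In Ab minor the chord on that degree is Gb, so here it functions as bVII, borrowed from the parallel minor.

bVI, iv, bVII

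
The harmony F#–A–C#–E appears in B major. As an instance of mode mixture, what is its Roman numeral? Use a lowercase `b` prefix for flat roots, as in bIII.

v7

F# is scale degree 5 in B major. F#–A–C#–E is a minor-seventh chord — the form found in B minor, not the diatonic V (F#). Borrowed into B major it is written v7.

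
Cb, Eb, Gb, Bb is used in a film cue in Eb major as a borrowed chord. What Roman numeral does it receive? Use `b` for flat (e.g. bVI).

bVImaj7

The root Cb is the lowered 6th scale degree — diatonically Eb major has C there. Cb–Eb–Gb–Bb is a major-seventh chord — the form found in Eb minor, not the diatonic vi (Cm). Borrowed into Eb major it is written bVImaj7.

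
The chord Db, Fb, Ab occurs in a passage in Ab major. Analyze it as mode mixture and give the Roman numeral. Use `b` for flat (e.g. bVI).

The root Db is the diatonic 4th degree of Ab major; the borrowing shows in the chord quality. Db–Fb–Ab is a minor chord — the form found in Ab minor, not the diatonic IV (Db). Borrowed into Ab major it is written iv.

iv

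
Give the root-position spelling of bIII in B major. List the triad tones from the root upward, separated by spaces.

D F# A

Scale degree 3 in B major is D#. bIII uses the lowered form, D, taken from B minor. Building the major chord from the parallel minor on D: D–F#–A.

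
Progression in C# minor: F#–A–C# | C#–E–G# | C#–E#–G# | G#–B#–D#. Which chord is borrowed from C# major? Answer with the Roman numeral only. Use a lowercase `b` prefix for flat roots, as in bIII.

C# minor has the diatonic set C#m, D#dim, E, F#m, G#, A, B (with V from harmonic minor). F#–A–C# = F#m, C#–E–G# = C#m and G#–B#–D# = G# are all diatonic. C#–E#–G# is not: scale degree 1 in C# minor carries C#m (i). In C# major the chord on that degree is C#, so here it functions as I, borrowed from the parallel major.

I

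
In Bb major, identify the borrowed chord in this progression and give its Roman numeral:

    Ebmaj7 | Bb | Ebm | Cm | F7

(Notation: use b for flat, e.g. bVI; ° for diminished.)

Bb major has the diatonic set Bb, Cm, Dm, Eb, F, Gm, Adim. Ebmaj7, Bb, Cm and F7 are all diatonic. Ebm (Eb–Gb–Bb) is not: scale degree 4 in Bb major carries Eb (IV). In Bb minor the chord on that degree is Ebm, so here it functions as iv, borrowed from the parallel minor.

iv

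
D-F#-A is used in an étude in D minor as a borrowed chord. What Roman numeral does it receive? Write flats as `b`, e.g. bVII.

I

The root D is the diatonic 1st degree of D minor; the borrowing shows in the chord quality. Diatonically D minor has Dm (i) on that degree; D–F#–A is instead the major chord native to D major, so it takes the label I.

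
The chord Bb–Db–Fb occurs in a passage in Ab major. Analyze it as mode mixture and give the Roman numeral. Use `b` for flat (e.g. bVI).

The root Bb is the diatonic 2nd degree of Ab major; the borrowing shows in the chord quality. Bb–Db–Fb is a diminished chord — the form found in Ab minor, not the diatonic ii (Bbm). Borrowed into Ab major it is written ii°.

ii°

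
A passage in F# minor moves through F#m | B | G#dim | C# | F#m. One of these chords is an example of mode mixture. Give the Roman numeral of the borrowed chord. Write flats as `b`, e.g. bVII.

IV

The diatonic triads in F# minor (with V from harmonic minor) are F#m, G#dim, A, Bm, C#, D, E. F#m, G#dim and C# all belong to that set. B (B–D#–F#) is not: scale degree 4 in F# minor carries Bm (iv). In F# major the chord on that degree is B, so here it functions as IV, borrowed from the parallel major.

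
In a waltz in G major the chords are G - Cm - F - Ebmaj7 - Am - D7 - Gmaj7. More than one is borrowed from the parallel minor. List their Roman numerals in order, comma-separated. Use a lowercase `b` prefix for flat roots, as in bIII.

iv, bVII, bVImaj7

In G major the diatonic chords are G, Am, Bm, C, D, Em, F#dim. G, Am, D7 and Gmaj7 all belong to that set. Cm (C–Eb–G) doesn't fit — on degree 4 G major would have C (IV). Cm is the degree-4 chord of G minor, so it is the borrowed iv. F (F–A–C) is not: scale degree 7 in G major carries F#dim (vii°). In G minor the chord on that degree is F, so here it functions as bVII, borrowed from the parallel minor. But Ebmaj7 (Eb–G–Bb–D) is foreign: the diatonic vi on degree 6 is Em, whereas Ebmaj7 comes from G minor. It is labeled bVImaj7.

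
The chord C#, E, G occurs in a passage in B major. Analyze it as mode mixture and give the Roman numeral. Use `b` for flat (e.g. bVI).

C# is scale degree 2 in B major. C#–E–G is a diminished chord — the form found in B minor, not the diatonic ii (C#m). Borrowed into B major it is written ii°.

ii°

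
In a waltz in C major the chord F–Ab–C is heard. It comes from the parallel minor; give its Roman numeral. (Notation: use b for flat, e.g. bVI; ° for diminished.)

The root F is the diatonic 4th degree of C major; the borrowing shows in the chord quality. The diatonic chord on degree 4 would be F (IV), but F–Ab–C is the minor chord from C minor. As a borrowed chord it is labeled iv.

iv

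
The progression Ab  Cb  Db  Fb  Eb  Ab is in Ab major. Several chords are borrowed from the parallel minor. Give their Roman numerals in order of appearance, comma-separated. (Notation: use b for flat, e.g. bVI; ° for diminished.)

The diatonic triads in Ab major are Ab, Bbm, Cm, Db, Eb, Fm, Gdim. Ab, Db and Eb are all diatonic. Cb (Cb–Eb–Gb) is not: scale degree 3 in Ab major carries Cm (iii). In Ab minor the chord on that degree is Cb, so here it functions as bIII, borrowed from the parallel minor. Fb (Fb–Ab–Cb) doesn't fit — on degree 6 Ab major would have Fm (vi). Fb is the degree-6 chord of Ab minor, so it is the borrowed bVI.

bIII, bVI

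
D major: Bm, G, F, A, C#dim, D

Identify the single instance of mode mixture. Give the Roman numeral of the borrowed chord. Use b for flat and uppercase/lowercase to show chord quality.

bIII

The diatonic triads in D major are D, Em, F#m, G, A, Bm, C#dim. Bm, G, A, C#dim and D are all diatonic. But F (F–A–C) is foreign: the diatonic iii on degree 3 is F#m, whereas F comes from D minor. It is labeled bIII.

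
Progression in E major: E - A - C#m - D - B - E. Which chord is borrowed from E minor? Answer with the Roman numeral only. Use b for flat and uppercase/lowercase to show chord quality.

E major has the diatonic set E, F#m, G#m, A, B, C#m, D#dim. Of the given chords, E, A, C#m and B are diatonic. But D (D–F#–A) is foreign: the diatonic vii° on degree 7 is D#dim, whereas D comes from E minor. It is labeled bVII.

bVII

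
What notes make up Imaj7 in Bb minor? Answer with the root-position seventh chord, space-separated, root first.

Bb D F A

Imaj7 is built on scale degree 1, which is Bb in both Bb minor and its parallel. Stacking thirds in Bb major on Bb gives Bb–D–F–A.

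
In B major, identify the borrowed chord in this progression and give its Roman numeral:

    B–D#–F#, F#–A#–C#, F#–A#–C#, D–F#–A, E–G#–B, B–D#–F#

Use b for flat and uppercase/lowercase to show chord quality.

The diatonic triads in B major are B, C#m, D#m, E, F#, G#m, A#dim. Of the given chords, B–D#–F# = B, F#–A#–C# = F# and E–G#–B = E are diatonic. D–F#–A is not: scale degree 3 in B major carries D#m (iii). In B minor the chord on that degree is D, so here it functions as bIII, borrowed from the parallel minor.

bIII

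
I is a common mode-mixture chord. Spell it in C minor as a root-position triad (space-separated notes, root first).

C E G

I is built on scale degree 1, which is C in both C minor and its parallel. Building the major chord from the parallel major on C: C–E–G.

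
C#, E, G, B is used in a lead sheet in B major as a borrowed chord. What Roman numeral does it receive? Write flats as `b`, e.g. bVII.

C# is scale degree 2 in B major. Diatonically B major has C#m (ii) on that degree; C#–E–G–B is instead the half-diminished-seventh chord native to B minor, so it takes the label iiø7.

iiø7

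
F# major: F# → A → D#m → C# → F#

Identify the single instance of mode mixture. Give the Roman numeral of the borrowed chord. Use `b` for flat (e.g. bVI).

The diatonic triads in F# major are F#, G#m, A#m, B, C#, D#m, E#dim. F#, D#m and C# are all diatonic. But A (A–C#–E) is foreign: the diatonic iii on degree 3 is A#m, whereas A comes from F# minor. It is labeled bIII.

bIII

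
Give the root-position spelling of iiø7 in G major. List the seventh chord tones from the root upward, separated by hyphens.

iiø7 is built on scale degree 2, which is A in both G major and its parallel. Stacking thirds in G minor on A gives A–C–Eb–G.

A-C-Eb-G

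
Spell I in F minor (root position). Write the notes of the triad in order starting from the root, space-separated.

The root, F, is scale degree 1 — the same note in F minor and F major; only the chord quality changes. Building the major chord from the parallel major on F: F–A–C.

F A C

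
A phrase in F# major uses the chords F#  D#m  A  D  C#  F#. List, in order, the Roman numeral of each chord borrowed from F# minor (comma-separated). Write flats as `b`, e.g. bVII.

bIII, bVI

In F# major the diatonic chords are F#, G#m, A#m, B, C#, D#m, E#dim. F#, D#m and C# all belong to that set. A (A–C#–E) doesn't fit — on degree 3 F# major would have A#m (iii). A is the degree-3 chord of F# minor, so it is the borrowed bIII. D (D–F#–A) doesn't fit — on degree 6 F# major would have D#m (vi). D is the degree-6 chord of F# minor, so it is the borrowed bVI.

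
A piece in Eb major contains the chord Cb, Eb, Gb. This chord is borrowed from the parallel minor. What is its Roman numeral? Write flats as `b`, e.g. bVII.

In Eb major scale degree 6 is C; Cb is its lowered form, from Eb minor. The diatonic chord on degree 6 would be Cm (vi), but Cb–Eb–Gb is the major chord from Eb minor. As a borrowed chord it is labeled bVI.

bVI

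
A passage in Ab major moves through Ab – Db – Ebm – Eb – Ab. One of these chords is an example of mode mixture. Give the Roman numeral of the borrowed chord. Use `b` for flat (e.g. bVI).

In Ab major the diatonic chords are Ab, Bbm, Cm, Db, Eb, Fm, Gdim. Of the given chords, Ab, Db and Eb are diatonic. Ebm (Eb–Gb–Bb) doesn't fit — on degree 5 Ab major would have Eb (V). Ebm is the degree-5 chord of Ab minor, so it is the borrowed v.

v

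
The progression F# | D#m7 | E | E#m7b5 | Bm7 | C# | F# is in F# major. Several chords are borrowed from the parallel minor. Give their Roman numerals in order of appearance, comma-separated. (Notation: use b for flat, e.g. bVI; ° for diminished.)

bVII, iv7

F# major has the diatonic set F#, G#m, A#m, B, C#, D#m, E#dim. F#, D#m7, E#m7b5 and C# are all diatonic. But E (E–G#–B) is foreign: the diatonic vii° on degree 7 is E#dim, whereas E comes from F# minor. It is labeled bVII. Bm7 (B–D–F#–A) doesn't fit — on degree 4 F# major would have B (IV). Bm7 is the degree-4 chord of F# minor, so it is the borrowed iv7.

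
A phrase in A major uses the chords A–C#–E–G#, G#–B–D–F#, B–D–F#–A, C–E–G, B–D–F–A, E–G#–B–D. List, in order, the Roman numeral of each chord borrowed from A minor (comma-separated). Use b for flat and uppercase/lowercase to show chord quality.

bIII, iiø7

The diatonic triads in A major are A, Bm, C#m, D, E, F#m, G#dim. Of the given chords, A–C#–E–G# = Amaj7, G#–B–D–F# = G#m7b5, B–D–F#–A = Bm7 and E–G#–B–D = E7 are diatonic. C–E–G doesn't fit — on degree 3 A major would have C#m (iii). C is the degree-3 chord of A minor, so it is the borrowed bIII. B–D–F–A is not: scale degree 2 in A major carries Bm (ii). In A minor the chord on that degree is Bm7b5, so here it functions as iiø7, borrowed from the parallel minor.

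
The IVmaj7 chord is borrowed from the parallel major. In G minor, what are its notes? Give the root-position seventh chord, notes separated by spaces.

The root, C, is scale degree 4 — the same note in G minor and G major; only the chord quality changes. Building the major-seventh chord from the parallel major on C: C–E–G–B.

C E G B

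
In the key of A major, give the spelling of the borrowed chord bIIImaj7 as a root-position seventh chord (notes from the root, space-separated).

bIIImaj7 is built on the lowered scale degree 3. In A major degree 3 is C#; lowered it becomes C. Building the major-seventh chord from the parallel minor on C: C–E–G–B.

C E G B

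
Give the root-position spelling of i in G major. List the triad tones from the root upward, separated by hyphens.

i is built on scale degree 1, which is G in both G major and its parallel. In G minor the chord on G is G–Bb–D.

G-Bb-D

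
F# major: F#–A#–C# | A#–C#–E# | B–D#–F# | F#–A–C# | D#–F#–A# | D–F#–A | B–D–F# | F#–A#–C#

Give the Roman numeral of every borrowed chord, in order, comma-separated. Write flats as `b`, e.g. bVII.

i, bVI, iv

The diatonic triads in F# major are F#, G#m, A#m, B, C#, D#m, E#dim. F#–A#–C# = F#, A#–C#–E# = A#m, B–D#–F# = B and D#–F#–A# = D#m all belong to that set. But F#–A–C# is foreign: the diatonic I on degree 1 is F#, whereas F#m comes from F# minor. It is labeled i. But D–F#–A is foreign: the diatonic vi on degree 6 is D#m, whereas D comes from F# minor. It is labeled bVI. But B–D–F# is foreign: the diatonic IV on degree 4 is B, whereas Bm comes from F# minor. It is labeled iv.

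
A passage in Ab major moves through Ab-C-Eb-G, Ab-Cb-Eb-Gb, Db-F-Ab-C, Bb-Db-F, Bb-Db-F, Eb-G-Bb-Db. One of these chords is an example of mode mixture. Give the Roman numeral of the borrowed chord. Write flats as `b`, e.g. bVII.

In Ab major the diatonic chords are Ab, Bbm, Cm, Db, Eb, Fm, Gdim. Of the given chords, Ab–C–Eb–G = Abmaj7, Db–F–Ab–C = Dbmaj7, Bb–Db–F = Bbm and Eb–G–Bb–Db = Eb7 are diatonic. Ab–Cb–Eb–Gb is not: scale degree 1 in Ab major carries Ab (I). In Ab minor the chord on that degree is Abm7, so here it functions as i7, borrowed from the parallel minor.

i7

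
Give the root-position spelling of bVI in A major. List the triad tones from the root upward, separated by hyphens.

F-A-C

bVI is built on the lowered scale degree 6. In A major degree 6 is F#; lowered it becomes F. Stacking thirds in A minor on F gives F–A–C.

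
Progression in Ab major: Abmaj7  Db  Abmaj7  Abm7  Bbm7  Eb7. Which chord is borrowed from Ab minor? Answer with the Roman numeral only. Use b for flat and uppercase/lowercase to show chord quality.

i7

The diatonic triads in Ab major are Ab, Bbm, Cm, Db, Eb, Fm, Gdim. Of the given chords, Abmaj7, Db, Bbm7 and Eb7 are diatonic. Abm7 (Ab–Cb–Eb–Gb) is not: scale degree 1 in Ab major carries Ab (I). In Ab minor the chord on that degree is Abm7, so here it functions as i7, borrowed from the parallel minor.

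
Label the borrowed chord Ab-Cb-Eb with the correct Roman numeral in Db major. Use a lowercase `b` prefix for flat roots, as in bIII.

v

Ab is scale degree 5 in Db major. The diatonic chord on degree 5 would be Ab (V), but Ab–Cb–Eb is the minor chord from Db minor. As a borrowed chord it is labeled v.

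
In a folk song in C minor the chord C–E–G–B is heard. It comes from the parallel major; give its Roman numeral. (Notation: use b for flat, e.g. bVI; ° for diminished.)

Imaj7

The root C is the diatonic 1st degree of C minor; the borrowing shows in the chord quality. Diatonically C minor has Cm (i) on that degree; C–E–G–B is instead the major-seventh chord native to C major, so it takes the label Imaj7.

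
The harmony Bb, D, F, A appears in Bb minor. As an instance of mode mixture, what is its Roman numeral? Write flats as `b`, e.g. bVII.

Imaj7

The root Bb is the diatonic 1st degree of Bb minor; the borrowing shows in the chord quality. Bb–D–F–A is a major-seventh chord — the form found in Bb major, not the diatonic i (Bbm). Borrowed into Bb minor it is written Imaj7.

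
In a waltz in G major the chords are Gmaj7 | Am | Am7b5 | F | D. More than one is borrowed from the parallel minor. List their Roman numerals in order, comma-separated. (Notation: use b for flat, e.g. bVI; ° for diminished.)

G major has the diatonic set G, Am, Bm, C, D, Em, F#dim. Gmaj7, Am and D all belong to that set. But Am7b5 (A–C–Eb–G) is foreign: the diatonic ii on degree 2 is Am, whereas Am7b5 comes from G minor. It is labeled iiø7. But F (F–A–C) is foreign: the diatonic vii° on degree 7 is F#dim, whereas F comes from G minor. It is labeled bVII.

iiø7, bVII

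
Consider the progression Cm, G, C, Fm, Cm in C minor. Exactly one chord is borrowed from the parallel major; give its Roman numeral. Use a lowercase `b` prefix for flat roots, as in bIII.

C minor has the diatonic set Cm, Ddim, Eb, Fm, G, Ab, Bb (with V from harmonic minor). Cm, G and Fm are all diatonic. C (C–E–G) is not: scale degree 1 in C minor carries Cm (i). In C major the chord on that degree is C, so here it functions as I, borrowed from the parallel major.

I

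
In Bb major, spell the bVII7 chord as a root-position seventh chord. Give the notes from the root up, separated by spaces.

The root of bVII7 is the lowered 7th degree: A becomes Ab. Building the dominant-seventh chord from the parallel minor on Ab: Ab–C–Eb–Gb.

Ab C Eb Gb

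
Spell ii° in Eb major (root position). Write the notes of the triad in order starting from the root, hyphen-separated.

ii° is built on scale degree 2, which is F in both Eb major and its parallel. Stacking thirds in Eb minor on F gives F–Ab–Cb.

F-Ab-Cb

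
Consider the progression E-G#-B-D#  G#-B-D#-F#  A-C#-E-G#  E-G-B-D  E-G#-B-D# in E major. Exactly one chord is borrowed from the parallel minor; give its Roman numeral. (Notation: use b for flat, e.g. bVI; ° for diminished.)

E major has the diatonic set E, F#m, G#m, A, B, C#m, D#dim. E–G#–B–D# = Emaj7, G#–B–D#–F# = G#m7 and A–C#–E–G# = Amaj7 are all diatonic. E–G–B–D is not: scale degree 1 in E major carries E (I). In E minor the chord on that degree is Em7, so here it functions as i7, borrowed from the parallel minor.

i7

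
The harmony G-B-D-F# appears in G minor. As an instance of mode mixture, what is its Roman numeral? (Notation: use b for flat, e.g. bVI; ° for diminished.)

The root G is the diatonic 1st degree of G minor; the borrowing shows in the chord quality. The diatonic chord on degree 1 would be Gm (i), but G–B–D–F# is the major-seventh chord from G major. As a borrowed chord it is labeled Imaj7.

Imaj7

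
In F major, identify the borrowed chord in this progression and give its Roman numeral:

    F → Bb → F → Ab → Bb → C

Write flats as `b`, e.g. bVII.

bIII

The diatonic triads in F major are F, Gm, Am, Bb, C, Dm, Edim. F, Bb and C are all diatonic. Ab (Ab–C–Eb) doesn't fit — on degree 3 F major would have Am (iii). Ab is the degree-3 chord of F minor, so it is the borrowed bIII.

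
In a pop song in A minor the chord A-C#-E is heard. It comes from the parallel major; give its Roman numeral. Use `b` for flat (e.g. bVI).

A is scale degree 1 in A minor. Diatonically A minor has Am (i) on that degree; A–C#–E is instead the major chord native to A major, so it takes the label I.

I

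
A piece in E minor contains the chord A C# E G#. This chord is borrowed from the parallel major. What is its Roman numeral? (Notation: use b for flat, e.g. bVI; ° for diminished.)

IVmaj7

A is scale degree 4 in E minor. The diatonic chord on degree 4 would be Am (iv), but A–C#–E–G# is the major-seventh chord from E major. As a borrowed chord it is labeled IVmaj7.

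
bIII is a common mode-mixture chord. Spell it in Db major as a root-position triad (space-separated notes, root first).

The root of bIII is the lowered 3rd degree: F becomes Fb. Building the major chord from the parallel minor on Fb: Fb–Ab–Cb.

Fb Ab Cb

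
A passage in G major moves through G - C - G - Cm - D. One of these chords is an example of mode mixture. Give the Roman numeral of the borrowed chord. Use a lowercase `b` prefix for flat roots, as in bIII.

iv

G major has the diatonic set G, Am, Bm, C, D, Em, F#dim. G, C and D are all diatonic. Cm (C–Eb–G) is not: scale degree 4 in G major carries C (IV). In G minor the chord on that degree is Cm, so here it functions as iv, borrowed from the parallel minor.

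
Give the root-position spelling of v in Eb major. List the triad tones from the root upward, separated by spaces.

Bb Db F

v is built on scale degree 5, which is Bb in both Eb major and its parallel. Stacking thirds in Eb minor on Bb gives Bb–Db–F.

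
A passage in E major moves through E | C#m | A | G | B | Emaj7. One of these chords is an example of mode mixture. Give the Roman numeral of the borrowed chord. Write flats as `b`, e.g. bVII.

In E major the diatonic chords are E, F#m, G#m, A, B, C#m, D#dim. Of the given chords, E, C#m, A, B and Emaj7 are diatonic. But G (G–B–D) is foreign: the diatonic iii on degree 3 is G#m, whereas G comes from E minor. It is labeled bIII.

bIII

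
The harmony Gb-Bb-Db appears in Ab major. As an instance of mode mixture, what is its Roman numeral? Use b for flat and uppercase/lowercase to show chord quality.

bVII

The root Gb is the lowered 7th scale degree — diatonically Ab major has G there. The diatonic chord on degree 7 would be Gdim (vii°), but Gb–Bb–Db is the major chord from Ab minor. As a borrowed chord it is labeled bVII.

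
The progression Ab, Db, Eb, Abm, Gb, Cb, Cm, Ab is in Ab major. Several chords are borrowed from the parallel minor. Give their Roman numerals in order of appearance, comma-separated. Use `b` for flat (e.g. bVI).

In Ab major the diatonic chords are Ab, Bbm, Cm, Db, Eb, Fm, Gdim. Ab, Db, Eb and Cm are all diatonic. But Abm (Ab–Cb–Eb) is foreign: the diatonic I on degree 1 is Ab, whereas Abm comes from Ab minor. It is labeled i. Gb (Gb–Bb–Db) is not: scale degree 7 in Ab major carries Gdim (vii°). In Ab minor the chord on that degree is Gb, so here it functions as bVII, borrowed from the parallel minor. But Cb (Cb–Eb–Gb) is foreign: the diatonic iii on degree 3 is Cm, whereas Cb comes from Ab minor. It is labeled bIII.

i, bVII, bIII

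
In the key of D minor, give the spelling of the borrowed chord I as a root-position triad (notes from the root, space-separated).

D F# A

The root, D, is scale degree 1 — the same note in D minor and D major; only the chord quality changes. In D major the chord on D is D–F#–A.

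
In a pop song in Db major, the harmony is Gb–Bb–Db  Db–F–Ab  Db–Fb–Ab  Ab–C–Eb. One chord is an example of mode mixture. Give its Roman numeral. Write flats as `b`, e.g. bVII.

i

The diatonic triads in Db major are Db, Ebm, Fm, Gb, Ab, Bbm, Cdim. Gb–Bb–Db = Gb, Db–F–Ab = Db and Ab–C–Eb = Ab all belong to that set. Db–Fb–Ab is not: scale degree 1 in Db major carries Db (I). In Db minor the chord on that degree is Dbm, so here it functions as i, borrowed from the parallel minor.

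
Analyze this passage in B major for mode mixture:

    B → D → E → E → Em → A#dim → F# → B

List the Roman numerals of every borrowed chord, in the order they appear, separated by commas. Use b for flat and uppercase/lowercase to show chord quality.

In B major the diatonic chords are B, C#m, D#m, E, F#, G#m, A#dim. B, E, A#dim and F# are all diatonic. D (D–F#–A) doesn't fit — on degree 3 B major would have D#m (iii). D is the degree-3 chord of B minor, so it is the borrowed bIII. Em (E–G–B) is not: scale degree 4 in B major carries E (IV). In B minor the chord on that degree is Em, so here it functions as iv, borrowed from the parallel minor.

bIII, iv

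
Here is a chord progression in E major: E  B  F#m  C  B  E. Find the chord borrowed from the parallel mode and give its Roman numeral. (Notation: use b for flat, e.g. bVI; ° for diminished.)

E major has the diatonic set E, F#m, G#m, A, B, C#m, D#dim. E, B and F#m all belong to that set. C (C–E–G) is not: scale degree 6 in E major carries C#m (vi). In E minor the chord on that degree is C, so here it functions as bVI, borrowed from the parallel minor.

bVI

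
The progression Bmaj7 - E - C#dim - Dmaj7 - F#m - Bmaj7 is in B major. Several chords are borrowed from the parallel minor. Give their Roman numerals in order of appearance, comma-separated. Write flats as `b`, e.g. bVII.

B major has the diatonic set B, C#m, D#m, E, F#, G#m, A#dim. Of the given chords, Bmaj7 and E are diatonic. C#dim (C#–E–G) is not: scale degree 2 in B major carries C#m (ii). In B minor the chord on that degree is C#dim, so here it functions as ii°, borrowed from the parallel minor. But Dmaj7 (D–F#–A–C#) is foreign: the diatonic iii on degree 3 is D#m, whereas Dmaj7 comes from B minor. It is labeled bIIImaj7. F#m (F#–A–C#) is not: scale degree 5 in B major carries F# (V). In B minor the chord on that degree is F#m, so here it functions as v, borrowed from the parallel minor.

ii°, bIIImaj7, v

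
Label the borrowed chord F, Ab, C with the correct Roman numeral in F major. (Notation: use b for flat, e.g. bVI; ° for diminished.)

The root F is the diatonic 1st degree of F major; the borrowing shows in the chord quality. F–Ab–C is a minor chord — the form found in F minor, not the diatonic I (F). Borrowed into F major it is written i.

i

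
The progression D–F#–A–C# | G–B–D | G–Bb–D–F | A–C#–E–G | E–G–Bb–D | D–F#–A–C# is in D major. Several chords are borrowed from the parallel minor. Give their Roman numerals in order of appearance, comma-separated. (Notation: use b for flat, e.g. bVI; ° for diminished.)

The diatonic triads in D major are D, Em, F#m, G, A, Bm, C#dim. Of the given chords, D–F#–A–C# = Dmaj7, G–B–D = G and A–C#–E–G = A7 are diatonic. G–Bb–D–F doesn't fit — on degree 4 D major would have G (IV). Gm7 is the degree-4 chord of D minor, so it is the borrowed iv7. E–G–Bb–D is not: scale degree 2 in D major carries Em (ii). In D minor the chord on that degree is Em7b5, so here it functions as iiø7, borrowed from the parallel minor.

iv7, iiø7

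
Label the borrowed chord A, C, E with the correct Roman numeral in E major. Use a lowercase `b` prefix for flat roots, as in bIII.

iv

A is scale degree 4 in E major. The diatonic chord on degree 4 would be A (IV), but A–C–E is the minor chord from E minor. As a borrowed chord it is labeled iv.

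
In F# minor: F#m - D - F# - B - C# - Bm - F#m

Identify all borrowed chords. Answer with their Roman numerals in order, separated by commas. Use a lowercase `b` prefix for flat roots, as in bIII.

The diatonic triads in F# minor (with V from harmonic minor) are F#m, G#dim, A, Bm, C#, D, E. F#m, D, C# and Bm all belong to that set. But F# (F#–A#–C#) is foreign: the diatonic i on degree 1 is F#m, whereas F# comes from F# major. It is labeled I. B (B–D#–F#) is not: scale degree 4 in F# minor carries Bm (iv). In F# major the chord on that degree is B, so here it functions as IV, borrowed from the parallel major.

I, IV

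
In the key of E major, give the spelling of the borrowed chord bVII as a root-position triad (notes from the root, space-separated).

bVII is built on the lowered scale degree 7. In E major degree 7 is D#; lowered it becomes D. Building the major chord from the parallel minor on D: D–F#–A.

D F# A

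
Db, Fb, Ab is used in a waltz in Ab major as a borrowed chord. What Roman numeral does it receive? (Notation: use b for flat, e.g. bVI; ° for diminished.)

iv

The root Db is the diatonic 4th degree of Ab major; the borrowing shows in the chord quality. Db–Fb–Ab is a minor chord — the form found in Ab minor, not the diatonic IV (Db). Borrowed into Ab major it is written iv.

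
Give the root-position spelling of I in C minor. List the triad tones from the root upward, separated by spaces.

The root, C, is scale degree 1 — the same note in C minor and C major; only the chord quality changes. Stacking thirds in C major on C gives C–E–G.

C E G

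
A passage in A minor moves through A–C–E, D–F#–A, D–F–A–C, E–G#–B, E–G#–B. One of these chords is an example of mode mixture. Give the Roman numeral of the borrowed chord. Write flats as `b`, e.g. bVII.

A minor has the diatonic set Am, Bdim, C, Dm, E, F, G (with V from harmonic minor). Of the given chords, A–C–E = Am, D–F–A–C = Dm7 and E–G#–B = E are diatonic. D–F#–A is not: scale degree 4 in A minor carries Dm (iv). In A major the chord on that degree is D, so here it functions as IV, borrowed from the parallel major.

IV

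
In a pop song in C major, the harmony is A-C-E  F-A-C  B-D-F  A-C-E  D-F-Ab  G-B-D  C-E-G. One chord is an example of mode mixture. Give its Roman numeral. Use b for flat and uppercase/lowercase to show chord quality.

The diatonic triads in C major are C, Dm, Em, F, G, Am, Bdim. Of the given chords, A–C–E = Am, F–A–C = F, B–D–F = Bdim, G–B–D = G and C–E–G = C are diatonic. D–F–Ab is not: scale degree 2 in C major carries Dm (ii). In C minor the chord on that degree is Ddim, so here it functions as ii°, borrowed from the parallel minor.

ii°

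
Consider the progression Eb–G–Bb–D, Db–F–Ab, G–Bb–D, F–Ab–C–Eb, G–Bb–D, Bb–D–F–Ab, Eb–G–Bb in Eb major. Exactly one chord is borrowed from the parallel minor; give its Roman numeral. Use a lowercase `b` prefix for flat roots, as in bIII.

bVII

Eb major has the diatonic set Eb, Fm, Gm, Ab, Bb, Cm, Ddim. Eb–G–Bb–D = Ebmaj7, G–Bb–D = Gm, F–Ab–C–Eb = Fm7, Bb–D–F–Ab = Bb7 and Eb–G–Bb = Eb all belong to that set. But Db–F–Ab is foreign: the diatonic vii° on degree 7 is Ddim, whereas Db comes from Eb minor. It is labeled bVII.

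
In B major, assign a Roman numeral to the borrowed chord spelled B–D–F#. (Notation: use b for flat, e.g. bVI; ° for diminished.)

B is scale degree 1 in B major. B–D–F# is a minor chord — the form found in B minor, not the diatonic I (B). Borrowed into B major it is written i.

i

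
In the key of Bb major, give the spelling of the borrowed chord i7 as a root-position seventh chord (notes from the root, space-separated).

Bb Db F Ab

i7 is built on scale degree 1, which is Bb in both Bb major and its parallel. Building the minor-seventh chord from the parallel minor on Bb: Bb–Db–F–Ab.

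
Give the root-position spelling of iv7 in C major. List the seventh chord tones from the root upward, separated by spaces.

The root, F, is scale degree 4 — the same note in C major and C minor; only the chord quality changes. Stacking thirds in C minor on F gives F–Ab–C–Eb.

F Ab C Eb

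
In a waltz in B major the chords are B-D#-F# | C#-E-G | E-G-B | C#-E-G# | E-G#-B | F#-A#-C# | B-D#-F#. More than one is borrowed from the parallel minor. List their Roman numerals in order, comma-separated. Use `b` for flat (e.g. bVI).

ii°, iv

B major has the diatonic set B, C#m, D#m, E, F#, G#m, A#dim. B–D#–F# = B, C#–E–G# = C#m, E–G#–B = E and F#–A#–C# = F# all belong to that set. C#–E–G is not: scale degree 2 in B major carries C#m (ii). In B minor the chord on that degree is C#dim, so here it functions as ii°, borrowed from the parallel minor. But E–G–B is foreign: the diatonic IV on degree 4 is E, whereas Em comes from B minor. It is labeled iv.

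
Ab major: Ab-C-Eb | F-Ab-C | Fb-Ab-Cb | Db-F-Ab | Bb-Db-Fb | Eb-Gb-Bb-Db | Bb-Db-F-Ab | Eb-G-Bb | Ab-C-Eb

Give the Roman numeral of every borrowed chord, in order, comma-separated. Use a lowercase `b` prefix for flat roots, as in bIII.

In Ab major the diatonic chords are Ab, Bbm, Cm, Db, Eb, Fm, Gdim. Ab–C–Eb = Ab, F–Ab–C = Fm, Db–F–Ab = Db, Bb–Db–F–Ab = Bbm7 and Eb–G–Bb = Eb all belong to that set. But Fb–Ab–Cb is foreign: the diatonic vi on degree 6 is Fm, whereas Fb comes from Ab minor. It is labeled bVI. Bb–Db–Fb is not: scale degree 2 in Ab major carries Bbm (ii). In Ab minor the chord on that degree is Bbdim, so here it functions as ii°, borrowed from the parallel minor. But Eb–Gb–Bb–Db is foreign: the diatonic V on degree 5 is Eb, whereas Ebm7 comes from Ab minor. It is labeled v7.

bVI, ii°, v7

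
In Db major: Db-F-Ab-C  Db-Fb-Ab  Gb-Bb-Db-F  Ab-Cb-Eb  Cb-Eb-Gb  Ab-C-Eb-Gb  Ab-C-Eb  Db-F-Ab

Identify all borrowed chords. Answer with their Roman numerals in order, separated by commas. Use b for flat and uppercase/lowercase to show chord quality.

Db major has the diatonic set Db, Ebm, Fm, Gb, Ab, Bbm, Cdim. Db–F–Ab–C = Dbmaj7, Gb–Bb–Db–F = Gbmaj7, Ab–C–Eb–Gb = Ab7, Ab–C–Eb = Ab and Db–F–Ab = Db are all diatonic. Db–Fb–Ab is not: scale degree 1 in Db major carries Db (I). In Db minor the chord on that degree is Dbm, so here it functions as i, borrowed from the parallel minor. Ab–Cb–Eb is not: scale degree 5 in Db major carries Ab (V). In Db minor the chord on that degree is Abm, so here it functions as v, borrowed from the parallel minor. Cb–Eb–Gb is not: scale degree 7 in Db major carries Cdim (vii°). In Db minor the chord on that degree is Cb, so here it functions as bVII, borrowed from the parallel minor.

i, v, bVII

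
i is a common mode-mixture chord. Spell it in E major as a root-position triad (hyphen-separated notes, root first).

The root, E, is scale degree 1 — the same note in E major and E minor; only the chord quality changes. Building the minor chord from the parallel minor on E: E–G–B.

E-G-B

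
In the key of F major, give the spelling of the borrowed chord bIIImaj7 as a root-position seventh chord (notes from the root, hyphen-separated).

Scale degree 3 in F major is A. bIIImaj7 uses the lowered form, Ab, taken from F minor. In F minor the chord on Ab is Ab–C–Eb–G.

Ab-C-Eb-G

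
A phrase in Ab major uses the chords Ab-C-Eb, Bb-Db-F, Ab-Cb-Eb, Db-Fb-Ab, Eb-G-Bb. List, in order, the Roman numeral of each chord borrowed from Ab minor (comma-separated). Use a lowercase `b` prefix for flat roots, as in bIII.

In Ab major the diatonic chords are Ab, Bbm, Cm, Db, Eb, Fm, Gdim. Ab–C–Eb = Ab, Bb–Db–F = Bbm and Eb–G–Bb = Eb are all diatonic. Ab–Cb–Eb is not: scale degree 1 in Ab major carries Ab (I). In Ab minor the chord on that degree is Abm, so here it functions as i, borrowed from the parallel minor. Db–Fb–Ab doesn't fit — on degree 4 Ab major would have Db (IV). Dbm is the degree-4 chord of Ab minor, so it is the borrowed iv.

i, iv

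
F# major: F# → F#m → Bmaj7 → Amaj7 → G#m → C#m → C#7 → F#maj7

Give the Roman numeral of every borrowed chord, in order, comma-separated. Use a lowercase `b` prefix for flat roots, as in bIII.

F# major has the diatonic set F#, G#m, A#m, B, C#, D#m, E#dim. F#, Bmaj7, G#m, C#7 and F#maj7 all belong to that set. F#m (F#–A–C#) is not: scale degree 1 in F# major carries F# (I). In F# minor the chord on that degree is F#m, so here it functions as i, borrowed from the parallel minor. But Amaj7 (A–C#–E–G#) is foreign: the diatonic iii on degree 3 is A#m, whereas Amaj7 comes from F# minor. It is labeled bIIImaj7. But C#m (C#–E–G#) is foreign: the diatonic V on degree 5 is C#, whereas C#m comes from F# minor. It is labeled v.

i, bIIImaj7, v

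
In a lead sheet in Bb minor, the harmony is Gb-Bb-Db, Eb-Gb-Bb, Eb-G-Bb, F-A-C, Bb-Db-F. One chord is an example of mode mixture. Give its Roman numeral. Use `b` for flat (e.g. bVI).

The diatonic triads in Bb minor (with V from harmonic minor) are Bbm, Cdim, Db, Ebm, F, Gb, Ab. Gb–Bb–Db = Gb, Eb–Gb–Bb = Ebm, F–A–C = F and Bb–Db–F = Bbm all belong to that set. Eb–G–Bb is not: scale degree 4 in Bb minor carries Ebm (iv). In Bb major the chord on that degree is Eb, so here it functions as IV, borrowed from the parallel major.

IV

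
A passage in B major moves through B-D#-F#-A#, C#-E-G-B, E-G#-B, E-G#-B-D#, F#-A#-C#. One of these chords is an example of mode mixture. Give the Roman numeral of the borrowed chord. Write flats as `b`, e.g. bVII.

In B major the diatonic chords are B, C#m, D#m, E, F#, G#m, A#dim. B–D#–F#–A# = Bmaj7, E–G#–B = E, E–G#–B–D# = Emaj7 and F#–A#–C# = F# all belong to that set. But C#–E–G–B is foreign: the diatonic ii on degree 2 is C#m, whereas C#m7b5 comes from B minor. It is labeled iiø7.

iiø7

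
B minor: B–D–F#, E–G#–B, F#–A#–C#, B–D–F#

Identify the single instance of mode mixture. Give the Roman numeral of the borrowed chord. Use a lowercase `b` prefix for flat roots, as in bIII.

IV

B minor has the diatonic set Bm, C#dim, D, Em, F#, G, A (with V from harmonic minor). Of the given chords, B–D–F# = Bm and F#–A#–C# = F# are diatonic. But E–G#–B is foreign: the diatonic iv on degree 4 is Em, whereas E comes from B major. It is labeled IV.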